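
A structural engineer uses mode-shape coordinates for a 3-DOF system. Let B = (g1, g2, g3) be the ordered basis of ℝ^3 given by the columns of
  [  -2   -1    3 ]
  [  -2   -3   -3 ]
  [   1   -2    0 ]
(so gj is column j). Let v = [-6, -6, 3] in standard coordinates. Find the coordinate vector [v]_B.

[3, 0, 0]

[v]_B is the unique c with M c = v, where M has columns g1, ..., g3.
Row-reducing the augmented matrix [M | v] gives c = (3, 0, 0).
Check: 3g1 + 0·g2 + 0·g3 = [-6, -6, 3].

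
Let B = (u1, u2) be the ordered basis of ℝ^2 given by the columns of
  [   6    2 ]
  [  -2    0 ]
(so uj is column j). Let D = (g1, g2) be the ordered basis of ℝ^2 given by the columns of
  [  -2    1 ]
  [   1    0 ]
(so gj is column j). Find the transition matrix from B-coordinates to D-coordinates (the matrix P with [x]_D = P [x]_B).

[[-2, 0], [2, 2]]

Column j of P is [uj]_D, since P maps B-coordinates to D-coordinates.
Expressing u1 in D: u1 = -2g1 + 2g2, so column 1 of P is [-2, 2].
Doing the same for each uj gives P = [[-2, 0], [2, 2]].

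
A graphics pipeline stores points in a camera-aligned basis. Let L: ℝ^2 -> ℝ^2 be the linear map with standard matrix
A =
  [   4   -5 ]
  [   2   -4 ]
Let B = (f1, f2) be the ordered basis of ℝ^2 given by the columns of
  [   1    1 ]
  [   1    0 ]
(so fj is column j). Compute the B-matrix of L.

With P the matrix whose columns are f1, f2, [L]_B = P^(-1) A P.
Column by column: L(f1) = A f1 = [-1, -2]; its B-coordinates [-2, 1] give column 1.
Continuing for each basis vector yields [L]_B = [[-2, 2], [1, 2]].

[[-2, 2], [1, 2]]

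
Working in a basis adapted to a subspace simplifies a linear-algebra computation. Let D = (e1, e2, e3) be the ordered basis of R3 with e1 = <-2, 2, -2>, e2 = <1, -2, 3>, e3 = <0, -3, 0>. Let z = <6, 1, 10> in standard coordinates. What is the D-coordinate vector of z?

<-2, 2, -3>

We seek scalars with c_1 e1 + ... + c_3 e3 = z; equivalently solve M c = z where the columns of M are e1, ..., e3.
Gaussian elimination on [M | z] yields c = (-2, 2, -3).
Check: -2e1 + 2e2 - 3e3 = <6, 1, 10>.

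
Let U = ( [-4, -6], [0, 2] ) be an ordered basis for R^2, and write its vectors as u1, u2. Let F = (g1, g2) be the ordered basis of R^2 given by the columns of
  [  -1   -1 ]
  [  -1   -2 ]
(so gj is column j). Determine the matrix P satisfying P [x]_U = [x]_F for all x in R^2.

[[2, 2], [2, -2]]

Take x = uj: its U-coordinates are the j-th standard unit vector, so P e_j — column j of P — equals [uj]_F.
u1 = 2g1 + 2g2, giving column 1 = [2, 2]; repeating for each j gives P = [[2, 2], [2, -2]].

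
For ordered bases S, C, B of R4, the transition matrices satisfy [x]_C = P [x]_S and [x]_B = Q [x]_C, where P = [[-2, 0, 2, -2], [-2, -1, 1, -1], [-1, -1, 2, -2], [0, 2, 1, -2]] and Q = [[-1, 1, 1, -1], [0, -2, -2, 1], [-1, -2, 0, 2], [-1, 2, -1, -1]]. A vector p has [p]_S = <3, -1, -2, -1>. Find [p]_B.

First [p]_C = P [p]_S = <-8, -6, -4, -2>.
Then [p]_B = Q [p]_C = <0, 18, 16, 2>.

<0, 18, 16, 2>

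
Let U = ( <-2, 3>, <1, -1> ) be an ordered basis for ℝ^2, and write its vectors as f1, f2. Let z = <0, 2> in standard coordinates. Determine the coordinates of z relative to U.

[z]_U is the unique c with M c = z, where M has columns f1, f2.
System: -2c_1 + c_2 = 0, 3c_1 - c_2 = 2; solving gives c_1 = 2, c_2 = 4.
Check: 2f1 + 4f2 = <0, 2>.

<2, 4>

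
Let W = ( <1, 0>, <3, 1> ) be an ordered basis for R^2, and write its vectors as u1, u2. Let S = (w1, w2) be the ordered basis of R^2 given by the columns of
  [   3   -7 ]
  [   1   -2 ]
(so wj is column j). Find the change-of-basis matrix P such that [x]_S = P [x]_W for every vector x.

Let M have columns uj and N have columns wj. Then for every x, N [x]_S = x = M [x]_W, so P = N^(-1) M.
Since det N = 1, N^(-1) has integer entries; multiplying gives P = [[-2, 1], [-1, 0]].

[[-2, 1], [-1, 0]]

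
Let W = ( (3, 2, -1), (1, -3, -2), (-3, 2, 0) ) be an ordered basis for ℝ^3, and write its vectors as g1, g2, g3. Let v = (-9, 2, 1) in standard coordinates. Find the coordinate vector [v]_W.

(-1, 0, 2)

Write v = c_1 g1 + ... + c_3 g3 and solve for the c_i.
Solving this 3x3 system gives c = (-1, 0, 2).
Check: -g1 + 0·g2 + 2g3 = (-9, 2, 1).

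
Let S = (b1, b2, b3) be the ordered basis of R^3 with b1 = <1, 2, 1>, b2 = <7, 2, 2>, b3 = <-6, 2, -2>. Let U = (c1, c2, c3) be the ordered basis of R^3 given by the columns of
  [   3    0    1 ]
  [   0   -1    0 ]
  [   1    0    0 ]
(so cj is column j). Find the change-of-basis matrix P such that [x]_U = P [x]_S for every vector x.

[[1, 2, -2], [-2, -2, -2], [-2, 1, 0]]

Let M have columns bj and N have columns cj. Then for every x, N [x]_U = x = M [x]_S, so P = N^(-1) M.
Since det N = 1, N^(-1) has integer entries; multiplying gives P = [[1, 2, -2], [-2, -2, -2], [-2, 1, 0]].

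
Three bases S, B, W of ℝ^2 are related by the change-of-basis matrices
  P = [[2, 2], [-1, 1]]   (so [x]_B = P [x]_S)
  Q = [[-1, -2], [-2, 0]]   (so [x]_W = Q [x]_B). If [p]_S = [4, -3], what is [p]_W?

[12, -4]

Apply P to get B-coordinates [2, -7], then Q to get W-coordinates.
The result is [p]_W = [12, -4].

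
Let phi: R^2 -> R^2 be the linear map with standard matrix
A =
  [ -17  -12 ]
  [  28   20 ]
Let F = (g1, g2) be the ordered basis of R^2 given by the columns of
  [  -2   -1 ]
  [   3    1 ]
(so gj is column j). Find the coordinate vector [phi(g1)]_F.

Compute phi(g1) = A g1 = (-2, 4) in standard coordinates.
Then write this in F-coordinates: solve for y in y_1 g1 + y_2 g2 = (-2, 4).
This gives y = (2, -2), which is column 1 of [phi]_F.

(2, -2)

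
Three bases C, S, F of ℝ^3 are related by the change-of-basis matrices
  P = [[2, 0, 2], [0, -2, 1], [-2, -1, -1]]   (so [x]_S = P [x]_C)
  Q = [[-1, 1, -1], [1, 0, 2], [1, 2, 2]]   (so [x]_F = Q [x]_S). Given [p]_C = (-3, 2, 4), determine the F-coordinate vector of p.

First [p]_S = P [p]_C = (2, 0, 0).
Then [p]_F = Q [p]_S = (-2, 2, 2).

(-2, 2, 2)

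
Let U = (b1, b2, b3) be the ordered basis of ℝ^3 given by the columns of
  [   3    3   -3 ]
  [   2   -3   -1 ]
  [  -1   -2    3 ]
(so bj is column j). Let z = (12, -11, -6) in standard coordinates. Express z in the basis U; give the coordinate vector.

Write z = c_1 b1 + ... + c_3 b3 and solve for the c_i.
Row-reducing the augmented matrix [M | z] gives c = (1, 4, 1).
Check: b1 + 4b2 + b3 = (12, -11, -6).

(1, 4, 1)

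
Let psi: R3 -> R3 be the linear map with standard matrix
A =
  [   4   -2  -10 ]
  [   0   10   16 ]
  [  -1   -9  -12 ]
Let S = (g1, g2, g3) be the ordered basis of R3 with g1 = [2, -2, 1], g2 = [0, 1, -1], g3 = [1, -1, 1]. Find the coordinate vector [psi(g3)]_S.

[-2, 2, 0]

Column 3 of [psi]_S is the S-coordinate vector of psi(g3).
In standard coordinates psi(g3) = A g3 = [-4, 6, -4].
Converting to S: [-4, 6, -4] = -2g1 + 2g2 + 0·g3, so the coordinate vector is [-2, 2, 0].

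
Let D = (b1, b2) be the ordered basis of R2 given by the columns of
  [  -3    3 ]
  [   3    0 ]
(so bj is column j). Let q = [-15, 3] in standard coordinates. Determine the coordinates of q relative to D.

[q]_D is the unique c with M c = q, where M has columns b1, b2.
System: -3c_1 + 3c_2 = -15, 3c_1 + 0c_2 = 3; solving gives c_1 = 1, c_2 = -4.
Check: b1 - 4b2 = [-15, 3].

[1, -4]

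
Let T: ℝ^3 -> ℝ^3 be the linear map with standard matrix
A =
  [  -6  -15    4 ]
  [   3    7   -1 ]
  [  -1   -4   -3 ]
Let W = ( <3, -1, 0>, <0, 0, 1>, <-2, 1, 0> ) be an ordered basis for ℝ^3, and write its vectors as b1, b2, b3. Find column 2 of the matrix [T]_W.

<2, -3, 1>

Compute T(b2) = A b2 = <4, -1, -3> in standard coordinates.
Then write this in W-coordinates: solve for y in y_1 b1 + ... + y_3 b3 = <4, -1, -3>.
This gives y = <2, -3, 1>, which is column 2 of [T]_W.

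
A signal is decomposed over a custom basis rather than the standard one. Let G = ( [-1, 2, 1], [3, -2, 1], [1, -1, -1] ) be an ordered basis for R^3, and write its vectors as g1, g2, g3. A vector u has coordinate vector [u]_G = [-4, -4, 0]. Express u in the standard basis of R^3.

[-8, 0, -8]

u = M [u]_G, where M has columns g1, ..., g3.
Carrying out the matrix-vector product, u = [-8, 0, -8].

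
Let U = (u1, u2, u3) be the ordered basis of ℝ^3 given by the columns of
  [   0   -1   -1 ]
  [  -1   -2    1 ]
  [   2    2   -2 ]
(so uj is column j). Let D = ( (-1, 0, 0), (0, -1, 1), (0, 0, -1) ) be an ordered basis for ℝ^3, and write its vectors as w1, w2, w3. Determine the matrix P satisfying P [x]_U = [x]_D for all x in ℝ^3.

Take x = uj: its U-coordinates are the j-th standard unit vector, so P e_j — column j of P — equals [uj]_D.
u1 = 0·w1 + w2 - w3, giving column 1 = (0, 1, -1); repeating for each j gives P = [[0, 1, 1], [1, 2, -1], [-1, 0, 1]].

[[0, 1, 1], [1, 2, -1], [-1, 0, 1]]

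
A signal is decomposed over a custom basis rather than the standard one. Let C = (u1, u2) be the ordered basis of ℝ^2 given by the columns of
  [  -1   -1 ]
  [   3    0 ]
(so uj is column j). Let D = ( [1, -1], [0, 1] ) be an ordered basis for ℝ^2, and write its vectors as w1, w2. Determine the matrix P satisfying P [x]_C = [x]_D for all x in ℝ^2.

Take x = uj: its C-coordinates are the j-th standard unit vector, so P e_j — column j of P — equals [uj]_D.
u1 = -w1 + 2w2, giving column 1 = [-1, 2]; repeating for each j gives P = [[-1, -1], [2, -1]].

[[-1, -1], [2, -1]]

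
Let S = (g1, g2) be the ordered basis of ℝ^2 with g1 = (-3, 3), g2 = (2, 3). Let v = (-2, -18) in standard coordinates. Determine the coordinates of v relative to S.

We seek scalars with c_1 g1 + c_2 g2 = v; equivalently solve M c = v where the columns of M are g1, g2.
System: -3c_1 + 2c_2 = -2, 3c_1 + 3c_2 = -18; solving gives c_1 = -2, c_2 = -4.
Check: -2g1 - 4g2 = (-2, -18).

(-2, -4)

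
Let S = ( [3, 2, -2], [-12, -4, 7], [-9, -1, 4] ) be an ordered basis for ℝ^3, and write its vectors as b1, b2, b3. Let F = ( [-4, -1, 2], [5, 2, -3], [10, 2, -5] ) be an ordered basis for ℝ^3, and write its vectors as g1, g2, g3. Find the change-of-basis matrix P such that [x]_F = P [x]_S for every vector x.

Column j of P is [bj]_F, since P maps S-coordinates to F-coordinates.
Expressing b1 in F: b1 = -2g1 + g2 - g3, so column 1 of P is [-2, 1, -1].
Doing the same for each bj gives P = [[-2, -2, 1], [1, -2, 1], [-1, -1, -1]].

[[-2, -2, 1], [1, -2, 1], [-1, -1, -1]]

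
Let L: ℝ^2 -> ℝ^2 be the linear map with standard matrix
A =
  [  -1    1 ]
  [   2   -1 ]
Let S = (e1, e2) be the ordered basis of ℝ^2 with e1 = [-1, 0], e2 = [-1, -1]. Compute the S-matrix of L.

With P the matrix whose columns are e1, e2, [L]_S = P^(-1) A P.
Column by column: L(e1) = A e1 = [1, -2]; its S-coordinates [-3, 2] give column 1.
Continuing for each basis vector yields [L]_S = [[-3, -1], [2, 1]].

[[-3, -1], [2, 1]]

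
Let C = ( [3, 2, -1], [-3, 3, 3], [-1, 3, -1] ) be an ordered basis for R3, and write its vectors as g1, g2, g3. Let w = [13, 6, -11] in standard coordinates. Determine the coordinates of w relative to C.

[w]_C is the unique c with M c = w, where M has columns g1, ..., g3.
Gaussian elimination on [M | w] yields c = (3, -2, 2).
Check: 3g1 - 2g2 + 2g3 = [13, 6, -11].

[3, -2, 2]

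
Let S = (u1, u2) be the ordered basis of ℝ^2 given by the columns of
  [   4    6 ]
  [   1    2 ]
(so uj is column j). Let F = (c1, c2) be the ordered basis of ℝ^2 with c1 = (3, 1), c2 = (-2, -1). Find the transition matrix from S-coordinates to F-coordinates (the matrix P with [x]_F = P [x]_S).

Column j of P is [uj]_F, since P maps S-coordinates to F-coordinates.
Expressing u1 in F: u1 = 2c1 + c2, so column 1 of P is (2, 1).
Doing the same for each uj gives P = [[2, 2], [1, 0]].

[[2, 2], [1, 0]]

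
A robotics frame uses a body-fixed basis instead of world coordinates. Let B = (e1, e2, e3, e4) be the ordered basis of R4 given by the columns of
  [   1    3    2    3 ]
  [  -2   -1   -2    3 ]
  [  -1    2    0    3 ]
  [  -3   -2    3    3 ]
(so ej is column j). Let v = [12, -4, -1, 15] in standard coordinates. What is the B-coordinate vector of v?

Write v = c_1 e1 + ... + c_4 e4 and solve for the c_i.
Gaussian elimination on [M | v] yields c = (4, -3, 4, 3).
Check: 4e1 - 3e2 + 4e3 + 3e4 = [12, -4, -1, 15].

[4, -3, 4, 3]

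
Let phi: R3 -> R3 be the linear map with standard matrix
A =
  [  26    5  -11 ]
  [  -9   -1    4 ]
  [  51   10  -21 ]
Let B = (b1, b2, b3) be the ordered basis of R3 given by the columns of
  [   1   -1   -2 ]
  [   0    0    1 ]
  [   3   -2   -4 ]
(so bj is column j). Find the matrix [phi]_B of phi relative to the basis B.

[[2, -1, -2], [3, 1, -1], [3, 1, 1]]

With P the matrix whose columns are b1, ..., b3, [phi]_B = P^(-1) A P.
Column by column: phi(b1) = A b1 = [-7, 3, -12]; its B-coordinates [2, 3, 3] give column 1.
Continuing for each basis vector yields [phi]_B = [[2, -1, -2], [3, 1, -1], [3, 1, 1]].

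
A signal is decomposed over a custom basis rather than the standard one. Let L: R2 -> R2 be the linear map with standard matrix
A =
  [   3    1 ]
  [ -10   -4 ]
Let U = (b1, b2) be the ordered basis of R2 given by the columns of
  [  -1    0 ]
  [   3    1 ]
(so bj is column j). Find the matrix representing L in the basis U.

[[0, -1], [-2, -1]]

Let P have columns b1, b2. Then [L]_U = P^(-1) A P.
Here det P = -1, so P^(-1) is integer; computing A P first and then P^(-1)(A P) gives [[0, -1], [-2, -1]].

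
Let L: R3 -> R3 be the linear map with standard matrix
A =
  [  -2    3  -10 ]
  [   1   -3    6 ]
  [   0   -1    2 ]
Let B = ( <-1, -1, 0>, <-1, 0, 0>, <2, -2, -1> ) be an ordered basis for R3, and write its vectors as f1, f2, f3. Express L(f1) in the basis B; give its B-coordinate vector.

Column 1 of [L]_B is the B-coordinate vector of L(f1).
In standard coordinates L(f1) = A f1 = <-1, 2, 1>.
Converting to B: <-1, 2, 1> = 0·f1 - f2 - f3, so the coordinate vector is <0, -1, -1>.

<0, -1, -1>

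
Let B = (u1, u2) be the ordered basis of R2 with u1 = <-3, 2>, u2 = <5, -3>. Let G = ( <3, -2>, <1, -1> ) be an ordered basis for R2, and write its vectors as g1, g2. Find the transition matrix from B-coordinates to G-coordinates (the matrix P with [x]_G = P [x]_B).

Column j of P is [uj]_G, since P maps B-coordinates to G-coordinates.
Expressing u1 in G: u1 = -g1 + 0·g2, so column 1 of P is <-1, 0>.
Doing the same for each uj gives P = [[-1, 2], [0, -1]].

[[-1, 2], [0, -1]]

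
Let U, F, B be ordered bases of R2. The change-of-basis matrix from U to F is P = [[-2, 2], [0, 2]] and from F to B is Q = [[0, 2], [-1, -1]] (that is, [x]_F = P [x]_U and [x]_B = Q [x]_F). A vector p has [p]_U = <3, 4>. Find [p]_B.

Composing the changes, [p]_B = Q P [p]_U.
Q P = [[0, 4], [2, -4]]; applying this to <3, 4> gives <16, -10>.

<16, -10>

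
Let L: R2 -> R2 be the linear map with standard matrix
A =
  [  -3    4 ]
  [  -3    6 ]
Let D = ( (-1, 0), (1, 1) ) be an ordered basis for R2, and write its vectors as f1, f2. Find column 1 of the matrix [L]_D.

Compute L(f1) = A f1 = (3, 3) in standard coordinates.
Then write this in D-coordinates: solve for y in y_1 f1 + y_2 f2 = (3, 3).
This gives y = (0, 3), which is column 1 of [L]_D.

(0, 3)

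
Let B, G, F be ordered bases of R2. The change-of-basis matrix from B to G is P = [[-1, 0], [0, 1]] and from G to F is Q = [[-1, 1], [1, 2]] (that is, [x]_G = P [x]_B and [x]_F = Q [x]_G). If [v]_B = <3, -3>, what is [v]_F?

<0, -9>

First [v]_G = P [v]_B = <-3, -3>.
Then [v]_F = Q [v]_G = <0, -9>.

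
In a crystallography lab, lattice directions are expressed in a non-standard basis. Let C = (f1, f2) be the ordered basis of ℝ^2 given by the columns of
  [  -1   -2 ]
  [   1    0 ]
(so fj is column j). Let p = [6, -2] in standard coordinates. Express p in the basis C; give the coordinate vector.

[-2, -2]

We seek scalars with c_1 f1 + c_2 f2 = p; equivalently solve M c = p where the columns of M are f1, f2.
System: -c_1 - 2c_2 = 6, c_1 + 0c_2 = -2; solving gives c_1 = -2, c_2 = -2.
Check: -2f1 - 2f2 = [6, -2].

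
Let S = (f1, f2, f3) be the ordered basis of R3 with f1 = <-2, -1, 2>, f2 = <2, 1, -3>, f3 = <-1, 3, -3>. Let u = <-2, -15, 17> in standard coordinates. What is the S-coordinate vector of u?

Write u = c_1 f1 + ... + c_3 f3 and solve for the c_i.
Solving this 3x3 system gives c = (4, 1, -4).
Check: 4f1 + f2 - 4f3 = <-2, -15, 17>.

<4, 1, -4>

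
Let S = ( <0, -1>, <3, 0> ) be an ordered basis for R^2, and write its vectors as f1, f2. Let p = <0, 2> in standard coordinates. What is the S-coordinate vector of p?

We seek scalars with c_1 f1 + c_2 f2 = p; equivalently solve M c = p where the columns of M are f1, f2.
System: 0c_1 + 3c_2 = 0, -c_1 + 0c_2 = 2; solving gives c_1 = -2, c_2 = 0.
Check: -2f1 + 0·f2 = <0, 2>.

<-2, 0>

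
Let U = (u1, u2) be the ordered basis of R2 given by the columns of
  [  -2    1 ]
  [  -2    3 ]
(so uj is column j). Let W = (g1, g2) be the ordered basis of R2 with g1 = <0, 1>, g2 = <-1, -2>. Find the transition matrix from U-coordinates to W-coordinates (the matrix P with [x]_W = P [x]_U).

[[2, 1], [2, -1]]

Let M have columns uj and N have columns gj. Then for every x, N [x]_W = x = M [x]_U, so P = N^(-1) M.
Since det N = 1, N^(-1) has integer entries; multiplying gives P = [[2, 1], [2, -1]].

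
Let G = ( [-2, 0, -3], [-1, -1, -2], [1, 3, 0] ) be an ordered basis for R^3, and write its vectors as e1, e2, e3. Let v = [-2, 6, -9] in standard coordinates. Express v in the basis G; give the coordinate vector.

We seek scalars with c_1 e1 + ... + c_3 e3 = v; equivalently solve M c = v where the columns of M are e1, ..., e3.
Gaussian elimination on [M | v] yields c = (1, 3, 3).
Check: e1 + 3e2 + 3e3 = [-2, 6, -9].

[1, 3, 3]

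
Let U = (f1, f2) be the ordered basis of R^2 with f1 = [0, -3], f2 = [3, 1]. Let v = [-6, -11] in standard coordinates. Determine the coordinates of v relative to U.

[3, -2]

[v]_U is the unique c with M c = v, where M has columns f1, f2.
System: 0c_1 + 3c_2 = -6, -3c_1 + c_2 = -11; solving gives c_1 = 3, c_2 = -2.
Check: 3f1 - 2f2 = [-6, -11].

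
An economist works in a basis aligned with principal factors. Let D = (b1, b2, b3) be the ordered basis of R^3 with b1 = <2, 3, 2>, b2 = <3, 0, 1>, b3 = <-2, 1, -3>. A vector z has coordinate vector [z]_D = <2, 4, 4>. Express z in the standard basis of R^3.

The coordinates say z = 2b1 + 4b2 + 4b3; adding the scaled basis vectors gives <8, 10, -4>.

<8, 10, -4>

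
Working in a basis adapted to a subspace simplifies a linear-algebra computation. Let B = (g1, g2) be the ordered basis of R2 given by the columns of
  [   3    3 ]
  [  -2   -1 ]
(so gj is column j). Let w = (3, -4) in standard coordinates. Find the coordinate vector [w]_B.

(3, -2)

We seek scalars with c_1 g1 + c_2 g2 = w; equivalently solve M c = w where the columns of M are g1, g2.
System: 3c_1 + 3c_2 = 3, -2c_1 - c_2 = -4; solving gives c_1 = 3, c_2 = -2.
Check: 3g1 - 2g2 = (3, -4).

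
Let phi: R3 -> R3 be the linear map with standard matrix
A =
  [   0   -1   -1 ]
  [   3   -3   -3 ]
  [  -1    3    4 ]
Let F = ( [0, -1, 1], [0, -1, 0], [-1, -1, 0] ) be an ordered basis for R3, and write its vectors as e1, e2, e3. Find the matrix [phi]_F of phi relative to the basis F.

With P the matrix whose columns are e1, ..., e3, [phi]_F = P^(-1) A P.
Column by column: phi(e1) = A e1 = [0, 0, 1]; its F-coordinates [1, -1, 0] give column 1.
Continuing for each basis vector yields [phi]_F = [[1, -3, -2], [-1, 1, 3], [0, -1, -1]].

[[1, -3, -2], [-1, 1, 3], [0, -1, -1]]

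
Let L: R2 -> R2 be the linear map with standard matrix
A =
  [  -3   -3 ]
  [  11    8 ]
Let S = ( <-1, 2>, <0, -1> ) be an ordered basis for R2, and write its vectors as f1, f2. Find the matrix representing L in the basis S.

[[3, -3], [1, 2]]

With P the matrix whose columns are f1, f2, [L]_S = P^(-1) A P.
Column by column: L(f1) = A f1 = <-3, 5>; its S-coordinates <3, 1> give column 1.
Continuing for each basis vector yields [L]_S = [[3, -3], [1, 2]].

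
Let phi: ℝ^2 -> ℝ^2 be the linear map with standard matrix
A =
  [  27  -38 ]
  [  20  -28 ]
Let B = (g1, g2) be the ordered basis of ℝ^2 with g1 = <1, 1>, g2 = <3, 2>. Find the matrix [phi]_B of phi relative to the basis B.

[[-2, 2], [-3, 1]]

The j-th column of [phi]_B is [phi(gj)]_B.
phi(g1) = A g1 = <-11, -8> = -2g1 - 3g2, so column 1 is <-2, -3>.
Repeating for g2 and assembling the columns gives [[-2, 2], [-3, 1]].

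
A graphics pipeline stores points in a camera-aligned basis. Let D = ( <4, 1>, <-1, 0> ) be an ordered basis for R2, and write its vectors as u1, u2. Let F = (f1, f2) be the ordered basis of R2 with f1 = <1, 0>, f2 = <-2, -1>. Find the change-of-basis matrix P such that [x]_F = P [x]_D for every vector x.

Column j of P is [uj]_F, since P maps D-coordinates to F-coordinates.
Expressing u1 in F: u1 = 2f1 - f2, so column 1 of P is <2, -1>.
Doing the same for each uj gives P = [[2, -1], [-1, 0]].

[[2, -1], [-1, 0]]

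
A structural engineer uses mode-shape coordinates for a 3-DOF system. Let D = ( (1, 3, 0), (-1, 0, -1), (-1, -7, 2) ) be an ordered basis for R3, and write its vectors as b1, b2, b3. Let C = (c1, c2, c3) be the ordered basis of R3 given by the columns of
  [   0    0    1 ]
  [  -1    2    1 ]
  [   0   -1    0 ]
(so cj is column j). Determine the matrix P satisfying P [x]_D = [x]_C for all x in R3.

[[-2, 1, 2], [0, 1, -2], [1, -1, -1]]

Column j of P is [bj]_C, since P maps D-coordinates to C-coordinates.
Expressing b1 in C: b1 = -2c1 + 0·c2 + c3, so column 1 of P is (-2, 0, 1).
Doing the same for each bj gives P = [[-2, 1, 2], [0, 1, -2], [1, -1, -1]].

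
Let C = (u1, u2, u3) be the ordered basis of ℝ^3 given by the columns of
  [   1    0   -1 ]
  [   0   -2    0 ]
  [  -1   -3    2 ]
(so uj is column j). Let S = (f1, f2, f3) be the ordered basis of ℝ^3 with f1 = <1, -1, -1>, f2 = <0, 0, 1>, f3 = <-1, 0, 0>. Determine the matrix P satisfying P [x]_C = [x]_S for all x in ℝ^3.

[[0, 2, 0], [-1, -1, 2], [-1, 2, 1]]

Let M have columns uj and N have columns fj. Then for every x, N [x]_S = x = M [x]_C, so P = N^(-1) M.
Since det N = 1, N^(-1) has integer entries; multiplying gives P = [[0, 2, 0], [-1, -1, 2], [-1, 2, 1]].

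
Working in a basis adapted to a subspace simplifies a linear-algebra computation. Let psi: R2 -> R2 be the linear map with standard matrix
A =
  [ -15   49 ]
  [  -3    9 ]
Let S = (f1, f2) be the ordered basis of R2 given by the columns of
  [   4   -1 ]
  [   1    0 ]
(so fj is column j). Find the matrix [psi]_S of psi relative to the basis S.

[[-3, 3], [-1, -3]]

Let P have columns f1, f2. Then [psi]_S = P^(-1) A P.
Here det P = 1, so P^(-1) is integer; computing A P first and then P^(-1)(A P) gives [[-3, 3], [-1, -3]].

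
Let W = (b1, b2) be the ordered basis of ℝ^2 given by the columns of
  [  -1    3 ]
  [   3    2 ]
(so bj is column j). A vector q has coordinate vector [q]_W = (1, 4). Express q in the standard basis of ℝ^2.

By definition q = b1 + 4b2.
Summing componentwise gives (11, 11).

(11, 11)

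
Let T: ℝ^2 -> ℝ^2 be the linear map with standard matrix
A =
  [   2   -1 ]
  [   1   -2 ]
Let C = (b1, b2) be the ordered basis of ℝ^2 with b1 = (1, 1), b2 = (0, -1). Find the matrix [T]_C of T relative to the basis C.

[[1, 1], [2, -1]]

The j-th column of [T]_C is [T(bj)]_C.
T(b1) = A b1 = (1, -1) = b1 + 2b2, so column 1 is (1, 2).
Repeating for b2 and assembling the columns gives [[1, 1], [2, -1]].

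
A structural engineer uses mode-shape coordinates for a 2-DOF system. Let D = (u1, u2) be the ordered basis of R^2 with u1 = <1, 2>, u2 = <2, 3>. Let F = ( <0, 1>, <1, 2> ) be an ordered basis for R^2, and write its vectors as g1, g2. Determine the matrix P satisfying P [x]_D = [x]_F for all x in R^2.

Let M have columns uj and N have columns gj. Then for every x, N [x]_F = x = M [x]_D, so P = N^(-1) M.
Since det N = -1, N^(-1) has integer entries; multiplying gives P = [[0, -1], [1, 2]].

[[0, -1], [1, 2]]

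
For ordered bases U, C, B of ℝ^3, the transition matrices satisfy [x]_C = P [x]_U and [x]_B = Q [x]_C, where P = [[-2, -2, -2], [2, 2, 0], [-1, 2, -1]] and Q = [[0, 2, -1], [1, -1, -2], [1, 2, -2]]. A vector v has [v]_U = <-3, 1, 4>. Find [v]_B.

<-9, -2, -14>

Apply P to get C-coordinates <-4, -4, 1>, then Q to get B-coordinates.
The result is [v]_B = <-9, -2, -14>.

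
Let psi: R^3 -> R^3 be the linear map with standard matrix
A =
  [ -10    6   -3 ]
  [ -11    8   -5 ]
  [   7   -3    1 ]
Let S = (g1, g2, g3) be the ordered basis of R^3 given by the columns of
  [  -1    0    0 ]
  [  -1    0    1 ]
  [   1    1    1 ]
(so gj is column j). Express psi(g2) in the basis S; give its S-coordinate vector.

[3, 0, -2]

Column 2 of [psi]_S is the S-coordinate vector of psi(g2).
In standard coordinates psi(g2) = A g2 = [-3, -5, 1].
Converting to S: [-3, -5, 1] = 3g1 + 0·g2 - 2g3, so the coordinate vector is [3, 0, -2].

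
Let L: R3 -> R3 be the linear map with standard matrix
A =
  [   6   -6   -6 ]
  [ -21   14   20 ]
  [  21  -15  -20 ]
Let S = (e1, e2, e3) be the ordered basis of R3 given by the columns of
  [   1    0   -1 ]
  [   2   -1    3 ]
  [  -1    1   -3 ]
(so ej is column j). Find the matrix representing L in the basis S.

[[-2, 1, -3], [3, -1, 0], [-2, 1, 3]]

The j-th column of [L]_S is [L(ej)]_S.
L(e1) = A e1 = [0, -13, 11] = -2e1 + 3e2 - 2e3, so column 1 is [-2, 3, -2].
Repeating for e2, e3 and assembling the columns gives [[-2, 1, -3], [3, -1, 0], [-2, 1, 3]].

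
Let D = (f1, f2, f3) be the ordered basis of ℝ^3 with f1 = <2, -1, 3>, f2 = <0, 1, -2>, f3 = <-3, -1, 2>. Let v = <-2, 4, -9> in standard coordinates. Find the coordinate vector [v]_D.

[v]_D is the unique c with M c = v, where M has columns f1, ..., f3.
Solving this 3x3 system gives c = (-1, 3, 0).
Check: -f1 + 3f2 + 0·f3 = <-2, 4, -9>.

<-1, 3, 0>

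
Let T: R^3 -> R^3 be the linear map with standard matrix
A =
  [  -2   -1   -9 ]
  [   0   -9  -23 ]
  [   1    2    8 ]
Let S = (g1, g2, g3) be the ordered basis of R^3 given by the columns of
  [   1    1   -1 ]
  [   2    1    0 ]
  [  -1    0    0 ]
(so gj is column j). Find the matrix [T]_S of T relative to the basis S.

With P the matrix whose columns are g1, ..., g3, [T]_S = P^(-1) A P.
Column by column: T(g1) = A g1 = <5, 5, -3>; its S-coordinates <3, -1, -3> give column 1.
Continuing for each basis vector yields [T]_S = [[3, -3, 1], [-1, -3, -2], [-3, -3, -3]].

[[3, -3, 1], [-1, -3, -2], [-3, -3, -3]]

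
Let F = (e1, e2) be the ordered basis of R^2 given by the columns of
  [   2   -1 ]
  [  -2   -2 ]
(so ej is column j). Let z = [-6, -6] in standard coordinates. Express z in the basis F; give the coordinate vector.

[-1, 4]

We seek scalars with c_1 e1 + c_2 e2 = z; equivalently solve M c = z where the columns of M are e1, e2.
System: 2c_1 - c_2 = -6, -2c_1 - 2c_2 = -6; solving gives c_1 = -1, c_2 = 4.
Check: -e1 + 4e2 = [-6, -6].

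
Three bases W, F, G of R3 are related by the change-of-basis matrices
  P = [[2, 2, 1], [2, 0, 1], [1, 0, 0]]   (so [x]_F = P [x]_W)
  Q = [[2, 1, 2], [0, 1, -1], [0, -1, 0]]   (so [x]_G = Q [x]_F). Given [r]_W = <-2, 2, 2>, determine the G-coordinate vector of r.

<-2, 0, 2>

Apply P to get F-coordinates <2, -2, -2>, then Q to get G-coordinates.
The result is [r]_G = <-2, 0, 2>.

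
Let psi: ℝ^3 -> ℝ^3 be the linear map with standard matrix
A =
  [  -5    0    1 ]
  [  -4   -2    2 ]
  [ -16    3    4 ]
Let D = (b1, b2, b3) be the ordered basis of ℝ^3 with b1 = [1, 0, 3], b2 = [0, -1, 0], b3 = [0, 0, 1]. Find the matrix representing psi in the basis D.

[[-2, 0, 1], [-2, -2, -2], [2, -3, 1]]

Let P have columns b1, ..., b3. Then [psi]_D = P^(-1) A P.
Here det P = -1, so P^(-1) is integer; computing A P first and then P^(-1)(A P) gives [[-2, 0, 1], [-2, -2, -2], [2, -3, 1]].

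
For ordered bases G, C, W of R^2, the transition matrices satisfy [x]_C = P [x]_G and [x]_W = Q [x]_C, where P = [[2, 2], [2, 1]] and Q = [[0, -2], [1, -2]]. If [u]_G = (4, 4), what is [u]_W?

Apply P to get C-coordinates (16, 12), then Q to get W-coordinates.
The result is [u]_W = (-24, -8).

(-24, -8)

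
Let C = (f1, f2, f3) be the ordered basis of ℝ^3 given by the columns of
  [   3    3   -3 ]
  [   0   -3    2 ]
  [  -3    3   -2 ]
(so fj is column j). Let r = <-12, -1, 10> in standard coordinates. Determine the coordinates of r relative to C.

<-3, 3, 4>

[r]_C is the unique c with M c = r, where M has columns f1, ..., f3.
Solving this 3x3 system gives c = (-3, 3, 4).
Check: -3f1 + 3f2 + 4f3 = <-12, -1, 10>.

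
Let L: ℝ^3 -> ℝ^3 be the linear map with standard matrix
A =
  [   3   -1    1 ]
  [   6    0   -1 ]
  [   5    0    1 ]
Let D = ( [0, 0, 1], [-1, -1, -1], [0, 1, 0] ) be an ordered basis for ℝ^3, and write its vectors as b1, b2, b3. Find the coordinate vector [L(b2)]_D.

[-3, 3, -2]

Compute L(b2) = A b2 = [-3, -5, -6] in standard coordinates.
Then write this in D-coordinates: solve for y in y_1 b1 + ... + y_3 b3 = [-3, -5, -6].
This gives y = [-3, 3, -2], which is column 2 of [L]_D.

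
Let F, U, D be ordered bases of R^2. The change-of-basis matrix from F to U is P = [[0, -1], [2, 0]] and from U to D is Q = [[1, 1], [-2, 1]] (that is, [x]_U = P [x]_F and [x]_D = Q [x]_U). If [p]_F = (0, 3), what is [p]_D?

(-3, 6)

Apply P to get U-coordinates (-3, 0), then Q to get D-coordinates.
The result is [p]_D = (-3, 6).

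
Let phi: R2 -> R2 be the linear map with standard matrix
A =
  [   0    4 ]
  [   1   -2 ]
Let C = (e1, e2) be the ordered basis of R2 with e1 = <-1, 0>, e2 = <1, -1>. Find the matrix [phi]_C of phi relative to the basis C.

With P the matrix whose columns are e1, e2, [phi]_C = P^(-1) A P.
Column by column: phi(e1) = A e1 = <0, -1>; its C-coordinates <1, 1> give column 1.
Continuing for each basis vector yields [phi]_C = [[1, 1], [1, -3]].

[[1, 1], [1, -3]]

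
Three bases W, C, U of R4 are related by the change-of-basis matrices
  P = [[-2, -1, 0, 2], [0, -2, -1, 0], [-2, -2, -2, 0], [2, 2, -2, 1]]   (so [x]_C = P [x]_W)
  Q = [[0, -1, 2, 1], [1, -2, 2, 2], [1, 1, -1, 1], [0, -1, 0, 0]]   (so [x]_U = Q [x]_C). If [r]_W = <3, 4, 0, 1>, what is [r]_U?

First [r]_C = P [r]_W = <-8, -8, -14, 15>.
Then [r]_U = Q [r]_C = <-5, 10, 13, 8>.

<-5, 10, 13, 8>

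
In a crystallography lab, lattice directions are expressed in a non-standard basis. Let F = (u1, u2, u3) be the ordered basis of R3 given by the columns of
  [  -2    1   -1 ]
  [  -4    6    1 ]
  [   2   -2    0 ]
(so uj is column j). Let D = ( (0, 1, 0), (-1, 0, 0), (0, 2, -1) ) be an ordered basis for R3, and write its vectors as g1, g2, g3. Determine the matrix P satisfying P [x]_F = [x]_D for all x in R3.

Let M have columns uj and N have columns gj. Then for every x, N [x]_D = x = M [x]_F, so P = N^(-1) M.
Since det N = -1, N^(-1) has integer entries; multiplying gives P = [[0, 2, 1], [2, -1, 1], [-2, 2, 0]].

[[0, 2, 1], [2, -1, 1], [-2, 2, 0]]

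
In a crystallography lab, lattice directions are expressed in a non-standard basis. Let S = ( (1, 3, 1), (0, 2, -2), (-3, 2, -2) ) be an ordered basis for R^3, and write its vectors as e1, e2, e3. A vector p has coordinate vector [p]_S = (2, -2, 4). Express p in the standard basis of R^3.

By definition p = 2e1 - 2e2 + 4e3.
Summing componentwise gives (-10, 10, -2).

(-10, 10, -2)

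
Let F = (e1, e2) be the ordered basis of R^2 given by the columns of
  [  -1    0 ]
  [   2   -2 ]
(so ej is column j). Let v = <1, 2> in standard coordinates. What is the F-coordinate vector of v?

<-1, -2>

We seek scalars with c_1 e1 + c_2 e2 = v; equivalently solve M c = v where the columns of M are e1, e2.
System: -c_1 + 0c_2 = 1, 2c_1 - 2c_2 = 2; solving gives c_1 = -1, c_2 = -2.
Check: -e1 - 2e2 = <1, 2>.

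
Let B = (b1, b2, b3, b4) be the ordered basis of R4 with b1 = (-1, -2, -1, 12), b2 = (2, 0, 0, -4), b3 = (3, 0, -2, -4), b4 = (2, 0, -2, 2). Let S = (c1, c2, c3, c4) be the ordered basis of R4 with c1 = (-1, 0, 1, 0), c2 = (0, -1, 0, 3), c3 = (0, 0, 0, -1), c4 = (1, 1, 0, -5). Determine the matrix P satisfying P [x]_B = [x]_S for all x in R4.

[[-1, 0, -2, -2], [0, 2, 1, 0], [-2, 0, 2, -2], [-2, 2, 1, 0]]

Take x = bj: its B-coordinates are the j-th standard unit vector, so P e_j — column j of P — equals [bj]_S.
b1 = -c1 + 0·c2 - 2c3 - 2c4, giving column 1 = (-1, 0, -2, -2); repeating for each j gives P = [[-1, 0, -2, -2], [0, 2, 1, 0], [-2, 0, 2, -2], [-2, 2, 1, 0]].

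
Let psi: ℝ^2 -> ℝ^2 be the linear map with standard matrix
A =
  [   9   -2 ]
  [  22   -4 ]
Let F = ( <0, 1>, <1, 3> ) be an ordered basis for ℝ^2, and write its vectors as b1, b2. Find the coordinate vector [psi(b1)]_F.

Compute psi(b1) = A b1 = <-2, -4> in standard coordinates.
Then write this in F-coordinates: solve for y in y_1 b1 + y_2 b2 = <-2, -4>.
This gives y = <2, -2>, which is column 1 of [psi]_F.

<2, -2>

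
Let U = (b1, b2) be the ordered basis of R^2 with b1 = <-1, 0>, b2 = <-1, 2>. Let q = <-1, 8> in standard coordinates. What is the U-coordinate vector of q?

We seek scalars with c_1 b1 + c_2 b2 = q; equivalently solve M c = q where the columns of M are b1, b2.
System: -c_1 - c_2 = -1, 0c_1 + 2c_2 = 8; solving gives c_1 = -3, c_2 = 4.
Check: -3b1 + 4b2 = <-1, 8>.

<-3, 4>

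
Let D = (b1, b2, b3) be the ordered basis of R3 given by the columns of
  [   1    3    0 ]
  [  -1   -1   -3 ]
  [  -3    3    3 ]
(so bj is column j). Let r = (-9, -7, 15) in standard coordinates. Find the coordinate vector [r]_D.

(-3, -2, 4)

Write r = c_1 b1 + ... + c_3 b3 and solve for the c_i.
Solving this 3x3 system gives c = (-3, -2, 4).
Check: -3b1 - 2b2 + 4b3 = (-9, -7, 15).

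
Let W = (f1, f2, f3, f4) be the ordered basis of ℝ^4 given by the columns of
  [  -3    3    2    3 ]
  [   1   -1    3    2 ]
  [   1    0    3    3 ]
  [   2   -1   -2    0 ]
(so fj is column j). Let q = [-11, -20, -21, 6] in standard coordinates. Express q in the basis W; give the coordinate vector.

[0, 2, -4, -3]

Write q = c_1 f1 + ... + c_4 f4 and solve for the c_i.
Gaussian elimination on [M | q] yields c = (0, 2, -4, -3).
Check: 0·f1 + 2f2 - 4f3 - 3f4 = [-11, -20, -21, 6].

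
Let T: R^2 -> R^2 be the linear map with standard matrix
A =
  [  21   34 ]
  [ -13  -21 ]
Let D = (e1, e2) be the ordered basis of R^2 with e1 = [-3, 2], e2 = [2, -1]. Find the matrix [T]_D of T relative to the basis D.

[[-1, -2], [1, 1]]

Let P have columns e1, e2. Then [T]_D = P^(-1) A P.
Here det P = -1, so P^(-1) is integer; computing A P first and then P^(-1)(A P) gives [[-1, -2], [1, 1]].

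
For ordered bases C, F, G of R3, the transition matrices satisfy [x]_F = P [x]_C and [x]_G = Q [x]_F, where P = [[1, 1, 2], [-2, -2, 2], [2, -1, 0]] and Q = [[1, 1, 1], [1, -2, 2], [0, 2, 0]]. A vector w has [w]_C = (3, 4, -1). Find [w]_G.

Composing the changes, [w]_G = Q P [w]_C.
Q P = [[1, -2, 4], [9, 3, -2], [-4, -4, 4]]; applying this to (3, 4, -1) gives (-9, 41, -32).

(-9, 41, -32)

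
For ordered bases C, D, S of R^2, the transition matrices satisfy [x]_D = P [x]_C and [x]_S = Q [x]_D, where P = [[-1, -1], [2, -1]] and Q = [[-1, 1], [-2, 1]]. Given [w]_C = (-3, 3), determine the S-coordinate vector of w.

(-9, -9)

Apply P to get D-coordinates (0, -9), then Q to get S-coordinates.
The result is [w]_S = (-9, -9).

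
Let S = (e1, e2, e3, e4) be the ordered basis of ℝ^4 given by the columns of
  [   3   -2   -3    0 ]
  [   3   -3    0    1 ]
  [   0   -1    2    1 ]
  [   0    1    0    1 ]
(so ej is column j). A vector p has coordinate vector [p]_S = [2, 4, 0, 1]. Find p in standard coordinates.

[-2, -5, -3, 5]

p = M [p]_S, where M has columns e1, ..., e4.
Carrying out the matrix-vector product, p = [-2, -5, -3, 5].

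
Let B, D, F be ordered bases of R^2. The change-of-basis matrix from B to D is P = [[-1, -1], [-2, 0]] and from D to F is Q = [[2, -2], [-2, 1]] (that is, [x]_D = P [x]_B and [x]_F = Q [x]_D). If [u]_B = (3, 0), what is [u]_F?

(6, 0)

Apply P to get D-coordinates (-3, -6), then Q to get F-coordinates.
The result is [u]_F = (6, 0).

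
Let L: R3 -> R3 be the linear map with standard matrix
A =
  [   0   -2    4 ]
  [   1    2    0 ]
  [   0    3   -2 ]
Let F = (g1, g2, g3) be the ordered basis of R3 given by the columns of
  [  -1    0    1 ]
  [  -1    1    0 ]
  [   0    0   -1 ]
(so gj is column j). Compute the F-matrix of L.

[[1, -1, 2], [-2, 1, 3], [3, -3, -2]]

The j-th column of [L]_F is [L(gj)]_F.
L(g1) = A g1 = [2, -3, -3] = g1 - 2g2 + 3g3, so column 1 is [1, -2, 3].
Repeating for g2, g3 and assembling the columns gives [[1, -1, 2], [-2, 1, 3], [3, -3, -2]].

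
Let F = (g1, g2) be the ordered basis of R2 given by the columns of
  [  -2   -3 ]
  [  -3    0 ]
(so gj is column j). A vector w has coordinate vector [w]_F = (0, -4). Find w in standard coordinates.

(12, 0)

The coordinates say w = 0·g1 - 4g2; adding the scaled basis vectors gives (12, 0).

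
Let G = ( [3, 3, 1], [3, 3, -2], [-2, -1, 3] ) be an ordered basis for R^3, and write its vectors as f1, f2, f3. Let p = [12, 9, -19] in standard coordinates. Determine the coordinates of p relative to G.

We seek scalars with c_1 f1 + ... + c_3 f3 = p; equivalently solve M c = p where the columns of M are f1, ..., f3.
Gaussian elimination on [M | p] yields c = (-2, 4, -3).
Check: -2f1 + 4f2 - 3f3 = [12, 9, -19].

[-2, 4, -3]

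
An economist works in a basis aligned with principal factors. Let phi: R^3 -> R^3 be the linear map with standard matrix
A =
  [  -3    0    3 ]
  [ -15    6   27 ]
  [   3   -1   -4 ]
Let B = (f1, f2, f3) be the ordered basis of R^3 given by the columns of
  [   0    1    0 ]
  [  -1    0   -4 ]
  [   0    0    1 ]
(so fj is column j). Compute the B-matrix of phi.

Let P have columns f1, ..., f3. Then [phi]_B = P^(-1) A P.
Here det P = 1, so P^(-1) is integer; computing A P first and then P^(-1)(A P) gives [[2, 3, -3], [0, -3, 3], [1, 3, 0]].

[[2, 3, -3], [0, -3, 3], [1, 3, 0]]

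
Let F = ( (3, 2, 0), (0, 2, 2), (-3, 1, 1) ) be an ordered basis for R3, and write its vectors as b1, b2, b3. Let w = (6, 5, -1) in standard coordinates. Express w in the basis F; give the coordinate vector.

(3, -1, 1)

[w]_F is the unique c with M c = w, where M has columns b1, ..., b3.
Solving this 3x3 system gives c = (3, -1, 1).
Check: 3b1 - b2 + b3 = (6, 5, -1).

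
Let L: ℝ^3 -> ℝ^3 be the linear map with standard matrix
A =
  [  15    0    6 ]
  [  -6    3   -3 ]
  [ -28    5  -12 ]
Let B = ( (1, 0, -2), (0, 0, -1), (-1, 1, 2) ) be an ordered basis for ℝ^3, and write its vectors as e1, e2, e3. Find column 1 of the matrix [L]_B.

(3, -2, 0)

Compute L(e1) = A e1 = (3, 0, -4) in standard coordinates.
Then write this in B-coordinates: solve for y in y_1 e1 + ... + y_3 e3 = (3, 0, -4).
This gives y = (3, -2, 0), which is column 1 of [L]_B.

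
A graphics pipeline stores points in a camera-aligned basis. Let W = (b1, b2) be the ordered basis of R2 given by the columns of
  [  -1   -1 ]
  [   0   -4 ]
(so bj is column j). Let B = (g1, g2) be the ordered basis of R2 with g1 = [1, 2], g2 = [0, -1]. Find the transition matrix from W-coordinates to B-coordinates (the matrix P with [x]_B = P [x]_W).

[[-1, -1], [-2, 2]]

Take x = bj: its W-coordinates are the j-th standard unit vector, so P e_j — column j of P — equals [bj]_B.
b1 = -g1 - 2g2, giving column 1 = [-1, -2]; repeating for each j gives P = [[-1, -1], [-2, 2]].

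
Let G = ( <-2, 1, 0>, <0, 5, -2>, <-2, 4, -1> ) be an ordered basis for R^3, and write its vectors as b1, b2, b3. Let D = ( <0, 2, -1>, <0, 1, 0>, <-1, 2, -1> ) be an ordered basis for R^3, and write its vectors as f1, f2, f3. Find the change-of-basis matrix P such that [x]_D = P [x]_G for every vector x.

Take x = bj: its G-coordinates are the j-th standard unit vector, so P e_j — column j of P — equals [bj]_D.
b1 = -2f1 + f2 + 2f3, giving column 1 = <-2, 1, 2>; repeating for each j gives P = [[-2, 2, -1], [1, 1, 2], [2, 0, 2]].

[[-2, 2, -1], [1, 1, 2], [2, 0, 2]]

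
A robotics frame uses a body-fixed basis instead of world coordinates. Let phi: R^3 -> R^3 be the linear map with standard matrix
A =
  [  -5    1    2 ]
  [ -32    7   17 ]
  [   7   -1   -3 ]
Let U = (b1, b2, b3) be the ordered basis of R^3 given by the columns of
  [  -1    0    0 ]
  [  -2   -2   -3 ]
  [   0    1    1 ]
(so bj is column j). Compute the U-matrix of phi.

With P the matrix whose columns are b1, ..., b3, [phi]_U = P^(-1) A P.
Column by column: phi(b1) = A b1 = (3, 18, -5); its U-coordinates (-3, -3, -2) give column 1.
Continuing for each basis vector yields [phi]_U = [[-3, 0, 1], [-3, 0, -2], [-2, -1, 2]].

[[-3, 0, 1], [-3, 0, -2], [-2, -1, 2]]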